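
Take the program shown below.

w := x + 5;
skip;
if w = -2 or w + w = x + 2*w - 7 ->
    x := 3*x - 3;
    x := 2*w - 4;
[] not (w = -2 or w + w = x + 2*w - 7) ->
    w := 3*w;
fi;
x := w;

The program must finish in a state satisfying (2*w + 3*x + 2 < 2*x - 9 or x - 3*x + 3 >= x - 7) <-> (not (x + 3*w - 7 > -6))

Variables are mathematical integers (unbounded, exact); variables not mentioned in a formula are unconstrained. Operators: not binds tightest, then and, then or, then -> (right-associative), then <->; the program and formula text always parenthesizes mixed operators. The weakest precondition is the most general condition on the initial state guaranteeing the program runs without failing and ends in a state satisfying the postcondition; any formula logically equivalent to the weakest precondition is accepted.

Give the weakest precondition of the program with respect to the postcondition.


Working backward. After the program, the postcondition (2*w + 3*x + 2 < 2*x - 9 or x - 3*x + 3 >= x - 7) <-> (not (x + 3*w - 7 > -6)) must hold; in canonical form it is (2*w + x < -11 or 3*x <= 10) <-> (not (3*w + x > 1)).
Before x := w: (3*w < -11 or 3*w <= 10) <-> (not (4*w > 1))
Then branch requires (3*w < -11 or 3*w <= 10) <-> (not (4*w > 1)); else branch requires (9*w < -11 or 9*w <= 10) <-> (not (12*w > 1)).
Before the if: ((w = -2 or x = 7) -> ((3*w < -11 or 3*w <= 10) <-> (not (4*w > 1)))) and ((not (w = -2 or x = 7)) -> ((9*w < -11 or 9*w <= 10) <-> (not (12*w > 1))))
Before skip: ((w = -2 or x = 7) -> ((3*w < -11 or 3*w <= 10) <-> (not (4*w > 1)))) and ((not (w = -2 or x = 7)) -> ((9*w < -11 or 9*w <= 10) <-> (not (12*w > 1))))
Before w := x + 5: ((x = -7 or x = 7) -> ((3*x < -26 or 3*x <= -5) <-> (not (4*x > -19)))) and ((not (x = -7 or x = 7)) -> ((9*x < -56 or 9*x <= -35) <-> (not (12*x > -59))))
Answer: WP = ((x = -7 or x = 7) -> ((3*x < -26 or 3*x <= -5) <-> (not (4*x > -19)))) and ((not (x = -7 or x = 7)) -> ((9*x < -56 or 9*x <= -35) <-> (not (12*x > -59))))


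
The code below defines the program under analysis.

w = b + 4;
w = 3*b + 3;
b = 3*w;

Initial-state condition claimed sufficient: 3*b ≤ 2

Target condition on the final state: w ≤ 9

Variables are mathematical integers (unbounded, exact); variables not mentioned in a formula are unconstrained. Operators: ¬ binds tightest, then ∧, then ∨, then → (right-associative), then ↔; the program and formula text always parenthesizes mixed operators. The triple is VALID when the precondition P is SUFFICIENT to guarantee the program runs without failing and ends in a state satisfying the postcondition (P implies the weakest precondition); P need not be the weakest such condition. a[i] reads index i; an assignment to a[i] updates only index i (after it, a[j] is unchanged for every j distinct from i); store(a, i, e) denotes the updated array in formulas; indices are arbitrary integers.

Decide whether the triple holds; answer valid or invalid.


Working backward. After the program, w ≤ 9 must hold.
Before b := 3*w: w ≤ 9
Before w := 3*b + 3: 3*b ≤ 6
Before w := b + 4: 3*b ≤ 6
The weakest precondition is 3*b ≤ 6.
Check whether 3*b ≤ 2 implies it.
Every state satisfying the precondition satisfies the weakest precondition: the implication holds.
Answer: valid


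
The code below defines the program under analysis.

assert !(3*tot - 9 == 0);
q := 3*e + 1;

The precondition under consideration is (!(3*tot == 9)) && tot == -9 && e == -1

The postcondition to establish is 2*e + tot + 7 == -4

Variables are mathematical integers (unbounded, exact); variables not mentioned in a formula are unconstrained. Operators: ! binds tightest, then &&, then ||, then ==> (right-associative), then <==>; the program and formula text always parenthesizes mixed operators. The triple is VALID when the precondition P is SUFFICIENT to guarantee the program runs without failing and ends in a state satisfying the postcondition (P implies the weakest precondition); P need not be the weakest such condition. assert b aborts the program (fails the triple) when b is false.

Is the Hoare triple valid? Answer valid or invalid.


Working backward. After the program, the postcondition 2*e + tot + 7 == -4 must hold; in canonical form it is 2*e + tot == -11.
Before q := 3*e + 1: 2*e + tot == -11
Before assert !(3*tot - 9 == 0): (!(3*tot == 9)) && 2*e + tot == -11
The weakest precondition is (!(3*tot == 9)) && 2*e + tot == -11.
Check whether (!(3*tot == 9)) && tot == -9 && e == -1 implies it.
Every state satisfying the precondition satisfies the weakest precondition: the implication holds.
Answer: valid


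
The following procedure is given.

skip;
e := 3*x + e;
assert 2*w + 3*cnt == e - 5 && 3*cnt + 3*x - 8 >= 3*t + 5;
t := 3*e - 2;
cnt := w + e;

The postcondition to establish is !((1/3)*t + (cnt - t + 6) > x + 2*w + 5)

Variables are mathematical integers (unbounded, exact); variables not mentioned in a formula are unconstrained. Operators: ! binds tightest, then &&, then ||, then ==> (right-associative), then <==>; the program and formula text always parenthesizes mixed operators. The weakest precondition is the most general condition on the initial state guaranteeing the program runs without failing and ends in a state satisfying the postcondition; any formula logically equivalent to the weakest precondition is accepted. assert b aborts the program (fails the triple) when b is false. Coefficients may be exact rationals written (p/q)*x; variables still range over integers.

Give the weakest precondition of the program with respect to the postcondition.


Working backward. After the program, the postcondition !((1/3)*t + (cnt - t + 6) > x + 2*w + 5) must hold; in canonical form it is !(cnt > (2/3)*t + 2*w + x - 1).
Before cnt := w + e: !(e > (2/3)*t + w + x - 1)
Before t := 3*e - 2: !(e + w + x < 7/3)
Before assert 2*w + 3*cnt == e - 5 && 3*cnt + 3*x - 8 >= 3*t + 5: 3*cnt + 2*w == e - 5 && 3*cnt + 3*x >= 3*t + 13 && (!(e + w + x < 7/3))
Before e := 3*x + e: 3*cnt + 2*w == e + 3*x - 5 && 3*cnt + 3*x >= 3*t + 13 && (!(e + w + 4*x < 7/3))
Before skip: 3*cnt + 2*w == e + 3*x - 5 && 3*cnt + 3*x >= 3*t + 13 && (!(e + w + 4*x < 7/3))
Answer: WP = 3*cnt + 2*w == e + 3*x - 5 && 3*cnt + 3*x >= 3*t + 13 && (!(e + w + 4*x < 7/3))


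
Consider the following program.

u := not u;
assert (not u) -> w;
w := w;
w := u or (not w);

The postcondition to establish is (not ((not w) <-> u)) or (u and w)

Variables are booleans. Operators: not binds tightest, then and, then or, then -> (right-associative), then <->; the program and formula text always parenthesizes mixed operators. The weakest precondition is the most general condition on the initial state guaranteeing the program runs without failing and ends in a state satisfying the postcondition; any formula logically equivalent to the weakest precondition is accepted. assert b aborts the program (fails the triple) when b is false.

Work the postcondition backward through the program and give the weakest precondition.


Working backward. After the program, (not ((not w) <-> u)) or (u and w) must hold.
Before w := u or (not w): (not ((not (u or (not w))) <-> u)) or (u and (u or (not w)))
Before w := w: (not ((not (u or (not w))) <-> u)) or (u and (u or (not w)))
Before assert (not u) -> w: ((not u) -> w) and ((not ((not (u or (not w))) <-> u)) or (u and (u or (not w))))
Before u := not u: (u -> w) and ((not ((not ((not u) or (not w))) <-> (not u))) or ((not u) and ((not u) or (not w))))
Answer: WP = (u -> w) and ((not ((not ((not u) or (not w))) <-> (not u))) or ((not u) and ((not u) or (not w))))


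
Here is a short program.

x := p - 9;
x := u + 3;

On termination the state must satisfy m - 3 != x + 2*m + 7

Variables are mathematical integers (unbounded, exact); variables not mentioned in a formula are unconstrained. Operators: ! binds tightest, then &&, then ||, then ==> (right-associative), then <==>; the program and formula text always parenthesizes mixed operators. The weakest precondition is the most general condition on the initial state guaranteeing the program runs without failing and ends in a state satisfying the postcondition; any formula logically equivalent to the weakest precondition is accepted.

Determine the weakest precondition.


Working backward. After the program, the postcondition m - 3 != x + 2*m + 7 must hold; in canonical form it is m + x != -10.
Before x := u + 3: m + u != -13
Before x := p - 9: m + u != -13
Answer: WP = m + u != -13


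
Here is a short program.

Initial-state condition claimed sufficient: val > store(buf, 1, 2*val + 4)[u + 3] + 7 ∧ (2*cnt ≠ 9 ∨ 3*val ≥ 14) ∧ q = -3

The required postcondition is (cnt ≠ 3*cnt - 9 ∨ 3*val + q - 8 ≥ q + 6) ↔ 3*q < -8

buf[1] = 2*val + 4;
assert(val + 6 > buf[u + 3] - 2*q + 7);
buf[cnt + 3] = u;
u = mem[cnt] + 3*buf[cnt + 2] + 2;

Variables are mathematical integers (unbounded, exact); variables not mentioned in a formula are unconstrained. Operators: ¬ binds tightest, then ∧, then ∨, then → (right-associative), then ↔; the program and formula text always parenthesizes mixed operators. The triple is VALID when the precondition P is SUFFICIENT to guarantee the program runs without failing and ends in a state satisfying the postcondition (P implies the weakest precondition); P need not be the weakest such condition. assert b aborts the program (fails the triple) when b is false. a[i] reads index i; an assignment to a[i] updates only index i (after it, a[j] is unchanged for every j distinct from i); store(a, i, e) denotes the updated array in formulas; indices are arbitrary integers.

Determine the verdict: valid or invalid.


Working backward. After the program, the postcondition (cnt ≠ 3*cnt - 9 ∨ 3*val + q - 8 ≥ q + 6) ↔ 3*q < -8 must hold; in canonical form it is (2*cnt ≠ 9 ∨ 3*val ≥ 14) ↔ 3*q < -8.
Before u := mem[cnt] + 3*buf[cnt + 2] + 2: (2*cnt ≠ 9 ∨ 3*val ≥ 14) ↔ 3*q < -8
Before buf[cnt + 3] := u: (2*cnt ≠ 9 ∨ 3*val ≥ 14) ↔ 3*q < -8
Before assert val + 6 > buf[u + 3] - 2*q + 7: 2*q + val > buf[u + 3] + 1 ∧ ((2*cnt ≠ 9 ∨ 3*val ≥ 14) ↔ 3*q < -8)
Before buf[1] := 2*val + 4: 2*q + val > store(buf, 1, 2*val + 4)[u + 3] + 1 ∧ ((2*cnt ≠ 9 ∨ 3*val ≥ 14) ↔ 3*q < -8)
The weakest precondition is 2*q + val > store(buf, 1, 2*val + 4)[u + 3] + 1 ∧ ((2*cnt ≠ 9 ∨ 3*val ≥ 14) ↔ 3*q < -8).
Check whether val > store(buf, 1, 2*val + 4)[u + 3] + 7 ∧ (2*cnt ≠ 9 ∨ 3*val ≥ 14) ∧ q = -3 implies it.
Every state satisfying the precondition satisfies the weakest precondition: the implication holds.
Answer: valid


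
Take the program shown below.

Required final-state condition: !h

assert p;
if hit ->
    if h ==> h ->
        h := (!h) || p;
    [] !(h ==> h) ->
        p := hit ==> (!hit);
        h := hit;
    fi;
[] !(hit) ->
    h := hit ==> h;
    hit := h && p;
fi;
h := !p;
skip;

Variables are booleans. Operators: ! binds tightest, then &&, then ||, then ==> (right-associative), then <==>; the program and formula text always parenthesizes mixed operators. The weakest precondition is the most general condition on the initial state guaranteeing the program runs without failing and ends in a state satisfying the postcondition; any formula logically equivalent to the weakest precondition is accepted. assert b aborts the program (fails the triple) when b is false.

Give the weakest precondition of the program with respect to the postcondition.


Working backward. After the program, !h must hold.
Before skip: !h
Before h := !p: p
Then branch requires p; else branch requires p.
Before the if: (hit ==> p) && ((!hit) ==> p)
Before assert p: p && (hit ==> p) && ((!hit) ==> p)
Answer: WP = p && (hit ==> p) && ((!hit) ==> p)


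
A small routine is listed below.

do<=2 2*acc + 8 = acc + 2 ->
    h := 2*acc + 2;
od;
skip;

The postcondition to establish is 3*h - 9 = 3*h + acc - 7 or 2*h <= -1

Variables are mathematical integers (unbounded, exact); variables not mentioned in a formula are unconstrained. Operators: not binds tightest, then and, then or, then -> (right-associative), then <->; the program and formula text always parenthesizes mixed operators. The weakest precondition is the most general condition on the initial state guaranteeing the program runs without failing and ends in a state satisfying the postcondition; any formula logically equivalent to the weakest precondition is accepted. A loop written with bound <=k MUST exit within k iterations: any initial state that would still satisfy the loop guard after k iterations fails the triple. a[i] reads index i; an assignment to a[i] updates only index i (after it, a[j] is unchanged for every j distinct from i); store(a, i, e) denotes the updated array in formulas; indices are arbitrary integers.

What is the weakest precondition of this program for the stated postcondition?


Working backward. After the program, the postcondition 3*h - 9 = 3*h + acc - 7 or 2*h <= -1 must hold; in canonical form it is acc = -2 or 2*h <= -1.
Before skip: acc = -2 or 2*h <= -1
Before the loop (bound <=2), unroll the exhaustion recursion (WP_0 = exit-now case; WP_j = one more guarded iteration, up to j = 2):
  WP_0: (not (acc = -6)) and (acc = -2 or 2*h <= -1)
  WP_1: (acc = -6 -> ((not (acc = -6)) and (acc = -2 or 4*acc <= -5))) and ((not (acc = -6)) -> (acc = -2 or 2*h <= -1))
  WP_2: (acc = -6 -> ((acc = -6 -> ((not (acc = -6)) and (acc = -2 or 4*acc <= -5))) and ((not (acc = -6)) -> (acc = -2 or 4*acc <= -5)))) and ((not (acc = -6)) -> (acc = -2 or 2*h <= -1))
So before the loop: (acc = -6 -> ((acc = -6 -> ((not (acc = -6)) and (acc = -2 or 4*acc <= -5))) and ((not (acc = -6)) -> (acc = -2 or 4*acc <= -5)))) and ((not (acc = -6)) -> (acc = -2 or 2*h <= -1))
Answer: WP = (acc = -6 -> ((acc = -6 -> ((not (acc = -6)) and (acc = -2 or 4*acc <= -5))) and ((not (acc = -6)) -> (acc = -2 or 4*acc <= -5)))) and ((not (acc = -6)) -> (acc = -2 or 2*h <= -1))


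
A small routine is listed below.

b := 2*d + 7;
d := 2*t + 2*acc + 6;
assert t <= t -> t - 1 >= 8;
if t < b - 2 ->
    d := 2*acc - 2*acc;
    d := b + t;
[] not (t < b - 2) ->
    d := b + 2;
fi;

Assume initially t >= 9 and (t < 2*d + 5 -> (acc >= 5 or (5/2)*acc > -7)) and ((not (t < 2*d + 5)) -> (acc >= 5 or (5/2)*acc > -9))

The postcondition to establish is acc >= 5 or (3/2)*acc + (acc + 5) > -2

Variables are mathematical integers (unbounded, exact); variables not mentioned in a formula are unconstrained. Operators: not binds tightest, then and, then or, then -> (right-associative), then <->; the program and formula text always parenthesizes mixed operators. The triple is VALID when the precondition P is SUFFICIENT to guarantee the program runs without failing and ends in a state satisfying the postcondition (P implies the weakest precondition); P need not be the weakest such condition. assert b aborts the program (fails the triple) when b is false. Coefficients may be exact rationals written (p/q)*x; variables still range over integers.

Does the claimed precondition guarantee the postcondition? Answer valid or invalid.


Working backward. After the program, the postcondition acc >= 5 or (3/2)*acc + (acc + 5) > -2 must hold; in canonical form it is acc >= 5 or (5/2)*acc > -7.
Then branch requires acc >= 5 or (5/2)*acc > -7; else branch requires acc >= 5 or (5/2)*acc > -7.
Before the if: (t < b - 2 -> (acc >= 5 or (5/2)*acc > -7)) and ((not (t < b - 2)) -> (acc >= 5 or (5/2)*acc > -7))
Before assert t <= t -> t - 1 >= 8: t >= 9 and (t < b - 2 -> (acc >= 5 or (5/2)*acc > -7)) and ((not (t < b - 2)) -> (acc >= 5 or (5/2)*acc > -7))
Before d := 2*t + 2*acc + 6: t >= 9 and (t < b - 2 -> (acc >= 5 or (5/2)*acc > -7)) and ((not (t < b - 2)) -> (acc >= 5 or (5/2)*acc > -7))
Before b := 2*d + 7: t >= 9 and (t < 2*d + 5 -> (acc >= 5 or (5/2)*acc > -7)) and ((not (t < 2*d + 5)) -> (acc >= 5 or (5/2)*acc > -7))
The weakest precondition is t >= 9 and (t < 2*d + 5 -> (acc >= 5 or (5/2)*acc > -7)) and ((not (t < 2*d + 5)) -> (acc >= 5 or (5/2)*acc > -7)).
Check whether t >= 9 and (t < 2*d + 5 -> (acc >= 5 or (5/2)*acc > -7)) and ((not (t < 2*d + 5)) -> (acc >= 5 or (5/2)*acc > -9)) implies it.
Countermodel: at the initial state acc = -3, d = 0, t = 9, the precondition holds but the weakest precondition fails.
Answer: invalid


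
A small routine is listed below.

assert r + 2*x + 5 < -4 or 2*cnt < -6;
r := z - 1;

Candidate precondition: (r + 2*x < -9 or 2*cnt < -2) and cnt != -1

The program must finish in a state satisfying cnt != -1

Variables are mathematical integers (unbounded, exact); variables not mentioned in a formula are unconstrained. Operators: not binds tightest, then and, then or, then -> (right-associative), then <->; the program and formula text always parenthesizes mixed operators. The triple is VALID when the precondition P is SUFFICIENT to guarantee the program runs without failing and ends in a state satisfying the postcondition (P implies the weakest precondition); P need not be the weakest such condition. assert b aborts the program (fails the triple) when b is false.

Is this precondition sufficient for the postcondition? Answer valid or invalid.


Working backward. After the program, cnt != -1 must hold.
Before r := z - 1: cnt != -1
Before assert r + 2*x + 5 < -4 or 2*cnt < -6: (r + 2*x < -9 or 2*cnt < -6) and cnt != -1
The weakest precondition is (r + 2*x < -9 or 2*cnt < -6) and cnt != -1.
Check whether (r + 2*x < -9 or 2*cnt < -2) and cnt != -1 implies it.
Countermodel: at the initial state cnt = -3, r = -9, x = 0, the precondition holds but the weakest precondition fails.
Answer: invalid


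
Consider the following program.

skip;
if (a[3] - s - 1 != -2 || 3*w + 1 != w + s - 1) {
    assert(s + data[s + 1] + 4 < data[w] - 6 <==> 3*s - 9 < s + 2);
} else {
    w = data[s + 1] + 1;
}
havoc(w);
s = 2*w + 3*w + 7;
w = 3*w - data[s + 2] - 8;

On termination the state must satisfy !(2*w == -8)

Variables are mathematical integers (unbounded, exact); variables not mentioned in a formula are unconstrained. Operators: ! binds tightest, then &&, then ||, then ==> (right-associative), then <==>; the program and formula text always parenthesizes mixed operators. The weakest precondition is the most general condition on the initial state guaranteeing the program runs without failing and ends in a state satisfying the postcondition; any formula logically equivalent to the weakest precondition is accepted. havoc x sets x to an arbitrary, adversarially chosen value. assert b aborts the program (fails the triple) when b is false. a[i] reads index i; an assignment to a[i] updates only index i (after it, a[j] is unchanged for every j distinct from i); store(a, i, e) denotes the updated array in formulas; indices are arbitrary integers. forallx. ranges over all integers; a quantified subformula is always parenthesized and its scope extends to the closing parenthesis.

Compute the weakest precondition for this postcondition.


Working backward. After the program, !(2*w == -8) must hold.
Before w := 3*w - data[s + 2] - 8: !(6*w == 2*data[s + 2] + 8)
Before s := 2*w + 3*w + 7: !(6*w == 2*data[5*w + 9] + 8)
Before havoc w: forall w_1. (!(6*w_1 == 2*data[5*w_1 + 9] + 8))
Then branch requires (data[s + 1] + s < data[w] - 10 <==> 2*s < 11) && (forall w_1. (!(6*w_1 == 2*data[5*w_1 + 9] + 8))); else branch requires forall w_1. (!(6*w_1 == 2*data[5*w_1 + 9] + 8)).
Before the if: ((a[3] != s - 1 || 2*w != s - 2) ==> ((data[s + 1] + s < data[w] - 10 <==> 2*s < 11) && (forall w_1. (!(6*w_1 == 2*data[5*w_1 + 9] + 8))))) && ((!(a[3] != s - 1 || 2*w != s - 2)) ==> (forall w_1. (!(6*w_1 == 2*data[5*w_1 + 9] + 8))))
Before skip: ((a[3] != s - 1 || 2*w != s - 2) ==> ((data[s + 1] + s < data[w] - 10 <==> 2*s < 11) && (forall w_1. (!(6*w_1 == 2*data[5*w_1 + 9] + 8))))) && ((!(a[3] != s - 1 || 2*w != s - 2)) ==> (forall w_1. (!(6*w_1 == 2*data[5*w_1 + 9] + 8))))
Answer: WP = ((a[3] != s - 1 || 2*w != s - 2) ==> ((data[s + 1] + s < data[w] - 10 <==> 2*s < 11) && (forall w_1. (!(6*w_1 == 2*data[5*w_1 + 9] + 8))))) && ((!(a[3] != s - 1 || 2*w != s - 2)) ==> (forall w_1. (!(6*w_1 == 2*data[5*w_1 + 9] + 8))))


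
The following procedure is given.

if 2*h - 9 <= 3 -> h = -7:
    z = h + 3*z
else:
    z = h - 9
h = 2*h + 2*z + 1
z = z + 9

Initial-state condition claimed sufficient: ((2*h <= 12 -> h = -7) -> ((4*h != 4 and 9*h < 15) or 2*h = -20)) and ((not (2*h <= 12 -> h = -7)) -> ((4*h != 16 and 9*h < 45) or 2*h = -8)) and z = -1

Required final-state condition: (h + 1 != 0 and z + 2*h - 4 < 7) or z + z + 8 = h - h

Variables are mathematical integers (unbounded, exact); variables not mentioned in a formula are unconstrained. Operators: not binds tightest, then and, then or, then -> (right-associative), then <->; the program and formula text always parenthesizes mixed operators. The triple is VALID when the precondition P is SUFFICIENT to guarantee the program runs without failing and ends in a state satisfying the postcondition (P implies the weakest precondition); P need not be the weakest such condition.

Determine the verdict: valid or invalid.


Working backward. After the program, the postcondition (h + 1 != 0 and z + 2*h - 4 < 7) or z + z + 8 = h - h must hold; in canonical form it is (h != -1 and 2*h + z < 11) or 2*z = -8.
Before z := z + 9: (h != -1 and 2*h + z < 2) or 2*z = -26
Before h := 2*h + 2*z + 1: (2*h + 2*z != -2 and 4*h + 5*z < 0) or 2*z = -26
Then branch requires (4*h + 6*z != -2 and 9*h + 15*z < 0) or 2*h + 6*z = -26; else branch requires (4*h != 16 and 9*h < 45) or 2*h = -8.
Before the if: ((2*h <= 12 -> h = -7) -> ((4*h + 6*z != -2 and 9*h + 15*z < 0) or 2*h + 6*z = -26)) and ((not (2*h <= 12 -> h = -7)) -> ((4*h != 16 and 9*h < 45) or 2*h = -8))
The weakest precondition is ((2*h <= 12 -> h = -7) -> ((4*h + 6*z != -2 and 9*h + 15*z < 0) or 2*h + 6*z = -26)) and ((not (2*h <= 12 -> h = -7)) -> ((4*h != 16 and 9*h < 45) or 2*h = -8)).
Check whether ((2*h <= 12 -> h = -7) -> ((4*h != 4 and 9*h < 15) or 2*h = -20)) and ((not (2*h <= 12 -> h = -7)) -> ((4*h != 16 and 9*h < 45) or 2*h = -8)) and z = -1 implies it.
Every state satisfying the precondition satisfies the weakest precondition: the implication holds.
Answer: valid


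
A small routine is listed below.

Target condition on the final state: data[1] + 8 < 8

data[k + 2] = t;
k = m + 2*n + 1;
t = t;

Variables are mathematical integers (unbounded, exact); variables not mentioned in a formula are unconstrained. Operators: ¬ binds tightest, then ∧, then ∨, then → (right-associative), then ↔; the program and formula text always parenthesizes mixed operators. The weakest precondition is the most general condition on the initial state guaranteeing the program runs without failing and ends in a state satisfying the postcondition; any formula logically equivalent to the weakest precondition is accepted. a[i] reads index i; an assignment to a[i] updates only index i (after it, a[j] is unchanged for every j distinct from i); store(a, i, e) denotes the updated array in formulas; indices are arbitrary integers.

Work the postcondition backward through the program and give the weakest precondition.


Working backward. After the program, the postcondition data[1] + 8 < 8 must hold; in canonical form it is data[1] < 0.
Before t := t: data[1] < 0
Before k := m + 2*n + 1: data[1] < 0
Before data[k + 2] := t: store(data, k + 2, t)[1] < 0
Answer: WP = store(data, k + 2, t)[1] < 0


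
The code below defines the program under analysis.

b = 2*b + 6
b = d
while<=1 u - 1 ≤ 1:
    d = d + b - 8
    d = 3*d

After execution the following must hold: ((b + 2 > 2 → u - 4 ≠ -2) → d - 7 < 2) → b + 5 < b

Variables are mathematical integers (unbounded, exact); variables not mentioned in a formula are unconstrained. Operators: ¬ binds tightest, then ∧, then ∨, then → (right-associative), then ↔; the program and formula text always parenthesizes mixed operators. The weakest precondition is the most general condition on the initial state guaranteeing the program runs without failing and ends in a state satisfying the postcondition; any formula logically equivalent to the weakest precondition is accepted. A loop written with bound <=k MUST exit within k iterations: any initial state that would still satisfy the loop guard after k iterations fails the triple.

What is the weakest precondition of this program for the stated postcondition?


Working backward. After the program, the postcondition ((b + 2 > 2 → u - 4 ≠ -2) → d - 7 < 2) → b + 5 < b must hold; in canonical form it is ¬((b > 0 → u ≠ 2) → d < 9).
Before the loop (bound <=1), unroll the exhaustion recursion (WP_0 = exit-now case; WP_j = one more guarded iteration, up to j = 1):
  WP_0: (¬(u ≤ 2)) ∧ (¬((b > 0 → u ≠ 2) → d < 9))
  WP_1: (u ≤ 2 → ((¬(u ≤ 2)) ∧ (¬((b > 0 → u ≠ 2) → 3*b + 3*d < 33)))) ∧ ((¬(u ≤ 2)) → (¬((b > 0 → u ≠ 2) → d < 9)))
So before the loop: (u ≤ 2 → ((¬(u ≤ 2)) ∧ (¬((b > 0 → u ≠ 2) → 3*b + 3*d < 33)))) ∧ ((¬(u ≤ 2)) → (¬((b > 0 → u ≠ 2) → d < 9)))
Before b := d: (u ≤ 2 → ((¬(u ≤ 2)) ∧ (¬((d > 0 → u ≠ 2) → 6*d < 33)))) ∧ ((¬(u ≤ 2)) → (¬((d > 0 → u ≠ 2) → d < 9)))
Before b := 2*b + 6: (u ≤ 2 → ((¬(u ≤ 2)) ∧ (¬((d > 0 → u ≠ 2) → 6*d < 33)))) ∧ ((¬(u ≤ 2)) → (¬((d > 0 → u ≠ 2) → d < 9)))
Answer: WP = (u ≤ 2 → ((¬(u ≤ 2)) ∧ (¬((d > 0 → u ≠ 2) → 6*d < 33)))) ∧ ((¬(u ≤ 2)) → (¬((d > 0 → u ≠ 2) → d < 9)))


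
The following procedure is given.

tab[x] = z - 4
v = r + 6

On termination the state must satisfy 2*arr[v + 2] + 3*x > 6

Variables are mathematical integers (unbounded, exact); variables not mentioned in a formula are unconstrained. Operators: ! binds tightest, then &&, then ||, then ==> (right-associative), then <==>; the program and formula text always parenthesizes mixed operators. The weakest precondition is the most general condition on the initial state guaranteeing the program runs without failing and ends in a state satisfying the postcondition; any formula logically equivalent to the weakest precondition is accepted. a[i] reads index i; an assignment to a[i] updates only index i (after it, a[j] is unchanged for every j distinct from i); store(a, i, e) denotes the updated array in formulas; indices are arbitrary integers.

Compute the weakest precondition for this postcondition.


Working backward. After the program, 2*arr[v + 2] + 3*x > 6 must hold.
Before v := r + 6: 2*arr[r + 8] + 3*x > 6
Before tab[x] := z - 4: 2*arr[r + 8] + 3*x > 6
Answer: WP = 2*arr[r + 8] + 3*x > 6


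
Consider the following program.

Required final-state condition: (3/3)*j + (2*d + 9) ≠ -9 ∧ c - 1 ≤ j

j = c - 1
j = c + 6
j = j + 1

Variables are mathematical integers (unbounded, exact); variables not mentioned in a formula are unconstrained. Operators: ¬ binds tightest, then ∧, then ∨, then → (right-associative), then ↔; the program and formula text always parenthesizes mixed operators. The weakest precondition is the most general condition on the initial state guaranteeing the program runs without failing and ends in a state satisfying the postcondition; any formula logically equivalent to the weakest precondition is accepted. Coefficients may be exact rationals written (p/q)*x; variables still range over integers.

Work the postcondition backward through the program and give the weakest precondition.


Working backward. After the program, the postcondition (3/3)*j + (2*d + 9) ≠ -9 ∧ c - 1 ≤ j must hold; in canonical form it is 2*d + j ≠ -18 ∧ c ≤ j + 1.
Before j := j + 1: 2*d + j ≠ -19 ∧ c ≤ j + 2
Before j := c + 6: c + 2*d ≠ -25
Before j := c - 1: c + 2*d ≠ -25
Answer: WP = c + 2*d ≠ -25


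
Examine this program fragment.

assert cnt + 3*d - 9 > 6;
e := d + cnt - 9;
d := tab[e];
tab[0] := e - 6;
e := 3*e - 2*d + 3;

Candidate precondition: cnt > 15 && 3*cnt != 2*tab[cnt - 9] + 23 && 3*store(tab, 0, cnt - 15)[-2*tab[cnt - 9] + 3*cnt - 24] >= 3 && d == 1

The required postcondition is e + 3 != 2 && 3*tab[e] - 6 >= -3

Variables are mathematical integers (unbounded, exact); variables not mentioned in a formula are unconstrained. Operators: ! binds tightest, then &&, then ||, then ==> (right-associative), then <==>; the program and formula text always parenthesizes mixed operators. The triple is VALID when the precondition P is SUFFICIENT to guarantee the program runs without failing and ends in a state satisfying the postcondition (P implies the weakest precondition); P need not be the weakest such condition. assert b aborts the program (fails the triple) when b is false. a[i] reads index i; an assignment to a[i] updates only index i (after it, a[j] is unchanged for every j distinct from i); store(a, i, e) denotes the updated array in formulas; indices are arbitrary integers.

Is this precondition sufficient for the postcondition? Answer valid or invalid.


Working backward. After the program, the postcondition e + 3 != 2 && 3*tab[e] - 6 >= -3 must hold; in canonical form it is e != -1 && 3*tab[e] >= 3.
Before e := 3*e - 2*d + 3: 3*e != 2*d - 4 && 3*tab[-2*d + 3*e + 3] >= 3
Before tab[0] := e - 6: 3*e != 2*d - 4 && 3*store(tab, 0, e - 6)[-2*d + 3*e + 3] >= 3
Before d := tab[e]: 3*e != 2*tab[e] - 4 && 3*store(tab, 0, e - 6)[-2*tab[e] + 3*e + 3] >= 3
Before e := d + cnt - 9: 3*cnt + 3*d != 2*tab[cnt + d - 9] + 23 && 3*store(tab, 0, cnt + d - 15)[-2*tab[cnt + d - 9] + 3*cnt + 3*d - 24] >= 3
Before assert cnt + 3*d - 9 > 6: cnt + 3*d > 15 && 3*cnt + 3*d != 2*tab[cnt + d - 9] + 23 && 3*store(tab, 0, cnt + d - 15)[-2*tab[cnt + d - 9] + 3*cnt + 3*d - 24] >= 3
The weakest precondition is cnt + 3*d > 15 && 3*cnt + 3*d != 2*tab[cnt + d - 9] + 23 && 3*store(tab, 0, cnt + d - 15)[-2*tab[cnt + d - 9] + 3*cnt + 3*d - 24] >= 3.
Check whether cnt > 15 && 3*cnt != 2*tab[cnt - 9] + 23 && 3*store(tab, 0, cnt - 15)[-2*tab[cnt - 9] + 3*cnt - 24] >= 3 && d == 1 implies it.
Countermodel: at the initial state cnt = 16, d = 1, tab = {[-1] = -11794, [0] = 3, [7] = 12, [8] = 14, elsewhere 3}, the precondition holds but the weakest precondition fails.
Answer: invalid


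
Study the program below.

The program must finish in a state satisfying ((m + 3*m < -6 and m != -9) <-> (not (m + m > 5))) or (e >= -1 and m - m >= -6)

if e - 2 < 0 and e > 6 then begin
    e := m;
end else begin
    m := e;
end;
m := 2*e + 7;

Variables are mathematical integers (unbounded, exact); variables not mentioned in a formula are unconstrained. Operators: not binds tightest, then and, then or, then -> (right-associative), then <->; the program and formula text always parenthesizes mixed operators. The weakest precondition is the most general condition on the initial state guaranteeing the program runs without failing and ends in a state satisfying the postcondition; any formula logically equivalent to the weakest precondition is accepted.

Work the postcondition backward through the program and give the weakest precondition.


Working backward. After the program, the postcondition ((m + 3*m < -6 and m != -9) <-> (not (m + m > 5))) or (e >= -1 and m - m >= -6) must hold; in canonical form it is ((4*m < -6 and m != -9) <-> (not (2*m > 5))) or e >= -1.
Before m := 2*e + 7: ((8*e < -34 and 2*e != -16) <-> (not (4*e > -9))) or e >= -1
Then branch requires ((8*m < -34 and 2*m != -16) <-> (not (4*m > -9))) or m >= -1; else branch requires ((8*e < -34 and 2*e != -16) <-> (not (4*e > -9))) or e >= -1.
Before the if: ((e < 2 and e > 6) -> (((8*m < -34 and 2*m != -16) <-> (not (4*m > -9))) or m >= -1)) and ((not (e < 2 and e > 6)) -> (((8*e < -34 and 2*e != -16) <-> (not (4*e > -9))) or e >= -1))
Answer: WP = ((e < 2 and e > 6) -> (((8*m < -34 and 2*m != -16) <-> (not (4*m > -9))) or m >= -1)) and ((not (e < 2 and e > 6)) -> (((8*e < -34 and 2*e != -16) <-> (not (4*e > -9))) or e >= -1))


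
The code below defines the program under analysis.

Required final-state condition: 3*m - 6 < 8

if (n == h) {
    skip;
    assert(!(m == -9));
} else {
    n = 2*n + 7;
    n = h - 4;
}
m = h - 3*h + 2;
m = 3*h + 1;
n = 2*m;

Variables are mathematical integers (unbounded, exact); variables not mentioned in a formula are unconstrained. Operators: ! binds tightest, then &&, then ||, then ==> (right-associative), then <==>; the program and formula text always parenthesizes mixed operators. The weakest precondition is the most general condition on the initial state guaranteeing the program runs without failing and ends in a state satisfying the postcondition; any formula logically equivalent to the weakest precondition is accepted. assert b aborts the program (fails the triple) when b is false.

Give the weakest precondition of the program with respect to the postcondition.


Working backward. After the program, the postcondition 3*m - 6 < 8 must hold; in canonical form it is 3*m < 14.
Before n := 2*m: 3*m < 14
Before m := 3*h + 1: 9*h < 11
Before m := h - 3*h + 2: 9*h < 11
Then branch requires (!(m == -9)) && 9*h < 11; else branch requires 9*h < 11.
Before the if: (n == h ==> ((!(m == -9)) && 9*h < 11)) && ((!(n == h)) ==> 9*h < 11)
Answer: WP = (n == h ==> ((!(m == -9)) && 9*h < 11)) && ((!(n == h)) ==> 9*h < 11)


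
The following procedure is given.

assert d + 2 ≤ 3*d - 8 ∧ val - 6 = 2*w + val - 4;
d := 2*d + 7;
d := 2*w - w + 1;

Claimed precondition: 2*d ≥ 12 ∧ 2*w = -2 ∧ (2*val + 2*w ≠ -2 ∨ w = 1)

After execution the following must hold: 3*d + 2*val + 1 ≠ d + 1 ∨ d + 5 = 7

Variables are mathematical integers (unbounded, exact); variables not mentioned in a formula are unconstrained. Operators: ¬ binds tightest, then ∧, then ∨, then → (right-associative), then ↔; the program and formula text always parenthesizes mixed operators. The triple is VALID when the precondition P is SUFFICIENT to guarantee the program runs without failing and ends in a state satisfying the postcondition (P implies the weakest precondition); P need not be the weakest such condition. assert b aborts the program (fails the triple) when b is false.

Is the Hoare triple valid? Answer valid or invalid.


Working backward. After the program, the postcondition 3*d + 2*val + 1 ≠ d + 1 ∨ d + 5 = 7 must hold; in canonical form it is 2*d + 2*val ≠ 0 ∨ d = 2.
Before d := 2*w - w + 1: 2*val + 2*w ≠ -2 ∨ w = 1
Before d := 2*d + 7: 2*val + 2*w ≠ -2 ∨ w = 1
Before assert d + 2 ≤ 3*d - 8 ∧ val - 6 = 2*w + val - 4: 2*d ≥ 10 ∧ 2*w = -2 ∧ (2*val + 2*w ≠ -2 ∨ w = 1)
The weakest precondition is 2*d ≥ 10 ∧ 2*w = -2 ∧ (2*val + 2*w ≠ -2 ∨ w = 1).
Check whether 2*d ≥ 12 ∧ 2*w = -2 ∧ (2*val + 2*w ≠ -2 ∨ w = 1) implies it.
Every state satisfying the precondition satisfies the weakest precondition: the implication holds.
Answer: valid


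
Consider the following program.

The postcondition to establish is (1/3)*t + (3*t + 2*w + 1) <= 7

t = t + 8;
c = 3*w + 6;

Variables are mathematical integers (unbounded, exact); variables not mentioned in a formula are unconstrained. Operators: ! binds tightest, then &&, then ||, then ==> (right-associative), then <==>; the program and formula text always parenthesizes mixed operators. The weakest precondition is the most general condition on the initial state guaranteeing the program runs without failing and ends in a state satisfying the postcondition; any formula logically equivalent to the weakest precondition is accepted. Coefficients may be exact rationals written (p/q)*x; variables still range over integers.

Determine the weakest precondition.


Working backward. After the program, the postcondition (1/3)*t + (3*t + 2*w + 1) <= 7 must hold; in canonical form it is (10/3)*t + 2*w <= 6.
Before c := 3*w + 6: (10/3)*t + 2*w <= 6
Before t := t + 8: (10/3)*t + 2*w <= -62/3
Answer: WP = (10/3)*t + 2*w <= -62/3


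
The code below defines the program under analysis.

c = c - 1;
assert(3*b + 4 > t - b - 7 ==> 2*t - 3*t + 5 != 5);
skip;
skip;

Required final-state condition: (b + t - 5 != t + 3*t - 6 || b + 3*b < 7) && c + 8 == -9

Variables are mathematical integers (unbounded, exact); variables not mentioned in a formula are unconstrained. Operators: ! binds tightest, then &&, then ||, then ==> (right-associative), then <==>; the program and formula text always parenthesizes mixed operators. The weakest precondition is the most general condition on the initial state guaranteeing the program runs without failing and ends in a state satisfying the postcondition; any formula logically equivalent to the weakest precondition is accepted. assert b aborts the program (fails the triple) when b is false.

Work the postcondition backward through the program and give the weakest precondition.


Working backward. After the program, the postcondition (b + t - 5 != t + 3*t - 6 || b + 3*b < 7) && c + 8 == -9 must hold; in canonical form it is (b != 3*t - 1 || 4*b < 7) && c == -17.
Before skip: (b != 3*t - 1 || 4*b < 7) && c == -17
Before skip: (b != 3*t - 1 || 4*b < 7) && c == -17
Before assert 3*b + 4 > t - b - 7 ==> 2*t - 3*t + 5 != 5: (4*b > t - 11 ==> t != 0) && (b != 3*t - 1 || 4*b < 7) && c == -17
Before c := c - 1: (4*b > t - 11 ==> t != 0) && (b != 3*t - 1 || 4*b < 7) && c == -16
Answer: WP = (4*b > t - 11 ==> t != 0) && (b != 3*t - 1 || 4*b < 7) && c == -16


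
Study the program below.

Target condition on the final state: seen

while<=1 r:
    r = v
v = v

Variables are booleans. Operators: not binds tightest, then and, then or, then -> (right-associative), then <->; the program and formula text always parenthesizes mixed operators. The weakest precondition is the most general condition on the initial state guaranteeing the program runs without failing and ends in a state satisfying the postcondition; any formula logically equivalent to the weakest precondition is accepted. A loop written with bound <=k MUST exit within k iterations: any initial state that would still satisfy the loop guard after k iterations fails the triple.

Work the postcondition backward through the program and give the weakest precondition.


Working backward. After the program, seen must hold.
Before v := v: seen
Before the loop (bound <=1), unroll the exhaustion recursion (WP_0 = exit-now case; WP_j = one more guarded iteration, up to j = 1):
  WP_0: (not r) and seen
  WP_1: (r -> ((not v) and seen)) and ((not r) -> seen)
So before the loop: (r -> ((not v) and seen)) and ((not r) -> seen)
Answer: WP = (r -> ((not v) and seen)) and ((not r) -> seen)


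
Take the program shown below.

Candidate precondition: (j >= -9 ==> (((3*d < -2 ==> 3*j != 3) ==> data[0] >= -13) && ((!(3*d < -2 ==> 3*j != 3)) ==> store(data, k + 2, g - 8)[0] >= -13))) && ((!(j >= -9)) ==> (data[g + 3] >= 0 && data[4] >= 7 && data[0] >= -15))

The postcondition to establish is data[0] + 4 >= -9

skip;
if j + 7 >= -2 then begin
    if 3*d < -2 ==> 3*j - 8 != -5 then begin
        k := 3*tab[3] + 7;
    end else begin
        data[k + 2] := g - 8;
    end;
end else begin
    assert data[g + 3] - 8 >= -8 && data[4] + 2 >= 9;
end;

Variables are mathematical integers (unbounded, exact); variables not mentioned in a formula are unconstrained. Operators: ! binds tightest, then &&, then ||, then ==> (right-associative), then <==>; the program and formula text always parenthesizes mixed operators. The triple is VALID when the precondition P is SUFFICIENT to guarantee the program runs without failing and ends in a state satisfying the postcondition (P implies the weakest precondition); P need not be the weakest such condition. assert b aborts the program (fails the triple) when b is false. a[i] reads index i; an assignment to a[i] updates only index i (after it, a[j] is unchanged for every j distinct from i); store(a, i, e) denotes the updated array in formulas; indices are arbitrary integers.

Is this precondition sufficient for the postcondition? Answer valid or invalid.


Working backward. After the program, the postcondition data[0] + 4 >= -9 must hold; in canonical form it is data[0] >= -13.
Then branch requires ((3*d < -2 ==> 3*j != 3) ==> data[0] >= -13) && ((!(3*d < -2 ==> 3*j != 3)) ==> store(data, k + 2, g - 8)[0] >= -13); else branch requires data[g + 3] >= 0 && data[4] >= 7 && data[0] >= -13.
Before the if: (j >= -9 ==> (((3*d < -2 ==> 3*j != 3) ==> data[0] >= -13) && ((!(3*d < -2 ==> 3*j != 3)) ==> store(data, k + 2, g - 8)[0] >= -13))) && ((!(j >= -9)) ==> (data[g + 3] >= 0 && data[4] >= 7 && data[0] >= -13))
Before skip: (j >= -9 ==> (((3*d < -2 ==> 3*j != 3) ==> data[0] >= -13) && ((!(3*d < -2 ==> 3*j != 3)) ==> store(data, k + 2, g - 8)[0] >= -13))) && ((!(j >= -9)) ==> (data[g + 3] >= 0 && data[4] >= 7 && data[0] >= -13))
The weakest precondition is (j >= -9 ==> (((3*d < -2 ==> 3*j != 3) ==> data[0] >= -13) && ((!(3*d < -2 ==> 3*j != 3)) ==> store(data, k + 2, g - 8)[0] >= -13))) && ((!(j >= -9)) ==> (data[g + 3] >= 0 && data[4] >= 7 && data[0] >= -13)).
Check whether (j >= -9 ==> (((3*d < -2 ==> 3*j != 3) ==> data[0] >= -13) && ((!(3*d < -2 ==> 3*j != 3)) ==> store(data, k + 2, g - 8)[0] >= -13))) && ((!(j >= -9)) ==> (data[g + 3] >= 0 && data[4] >= 7 && data[0] >= -15)) implies it.
Countermodel: at the initial state d = 0, data = {[0] = -14, [2] = 17422, [4] = 7, elsewhere 17422}, g = -1, j = -10, k = 0, the precondition holds but the weakest precondition fails.
Answer: invalid
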